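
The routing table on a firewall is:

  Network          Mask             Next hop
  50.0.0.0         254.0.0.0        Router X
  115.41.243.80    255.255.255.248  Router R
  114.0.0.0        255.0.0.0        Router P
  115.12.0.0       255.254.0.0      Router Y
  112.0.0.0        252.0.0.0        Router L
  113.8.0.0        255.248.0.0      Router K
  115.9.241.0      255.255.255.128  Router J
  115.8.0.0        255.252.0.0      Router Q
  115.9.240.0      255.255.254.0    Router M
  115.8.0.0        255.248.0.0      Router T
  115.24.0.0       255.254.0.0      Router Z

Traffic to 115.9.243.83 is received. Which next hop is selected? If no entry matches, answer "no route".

Routes whose prefix contains 115.9.243.83:
  112.0.0.0/6 (112.0.0.0 - 115.255.255.255) -> Router L
  115.8.0.0/13 (115.8.0.0 - 115.15.255.255) -> Router T
  115.8.0.0/14 (115.8.0.0 - 115.11.255.255) -> Router Q
More-specific entries that do NOT match:
  115.41.243.80/29 (115.41.243.80 - 115.41.243.87) does not contain 115.9.243.83
  115.9.241.0/25 (115.9.241.0 - 115.9.241.127) does not contain 115.9.243.83
  115.9.240.0/23 (115.9.240.0 - 115.9.241.255) does not contain 115.9.243.83
  115.12.0.0/15 (115.12.0.0 - 115.13.255.255) does not contain 115.9.243.83
  115.24.0.0/15 (115.24.0.0 - 115.25.255.255) does not contain 115.9.243.83
Longest matching prefix is /14 -> next hop Router Q.

Router Q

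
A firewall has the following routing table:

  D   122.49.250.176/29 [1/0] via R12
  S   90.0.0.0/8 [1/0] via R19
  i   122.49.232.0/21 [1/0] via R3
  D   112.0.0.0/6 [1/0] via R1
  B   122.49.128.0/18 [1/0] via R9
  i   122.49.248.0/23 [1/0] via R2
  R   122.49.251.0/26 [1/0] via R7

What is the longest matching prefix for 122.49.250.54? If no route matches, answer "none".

none

122.49.250.54 is outside every listed prefix and there is no default route.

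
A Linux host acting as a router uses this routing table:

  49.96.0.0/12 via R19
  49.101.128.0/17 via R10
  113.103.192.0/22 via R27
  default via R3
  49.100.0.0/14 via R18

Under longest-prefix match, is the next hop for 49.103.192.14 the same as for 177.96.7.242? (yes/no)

49.103.192.14: longest match 49.100.0.0/14 -> R18
177.96.7.242: longest match 0.0.0.0/0 -> R3

no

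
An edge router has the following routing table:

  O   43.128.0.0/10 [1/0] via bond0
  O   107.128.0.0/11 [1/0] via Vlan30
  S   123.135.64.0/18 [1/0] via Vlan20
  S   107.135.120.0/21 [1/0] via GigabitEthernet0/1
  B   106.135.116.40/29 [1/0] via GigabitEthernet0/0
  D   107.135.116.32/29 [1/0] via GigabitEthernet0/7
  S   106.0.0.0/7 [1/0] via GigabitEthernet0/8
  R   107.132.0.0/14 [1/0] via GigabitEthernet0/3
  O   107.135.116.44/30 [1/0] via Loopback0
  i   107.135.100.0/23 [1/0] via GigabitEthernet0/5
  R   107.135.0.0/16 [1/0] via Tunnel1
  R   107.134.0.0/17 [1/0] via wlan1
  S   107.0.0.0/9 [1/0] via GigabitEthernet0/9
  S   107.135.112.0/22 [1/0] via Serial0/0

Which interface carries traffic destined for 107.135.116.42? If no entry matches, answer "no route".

Routes whose prefix contains 107.135.116.42:
  106.0.0.0/7 (106.0.0.0 - 107.255.255.255) -> GigabitEthernet0/8
  107.128.0.0/11 (107.128.0.0 - 107.159.255.255) -> Vlan30
  107.132.0.0/14 (107.132.0.0 - 107.135.255.255) -> GigabitEthernet0/3
  107.135.0.0/16 (107.135.0.0 - 107.135.255.255) -> Tunnel1
More-specific entries that do NOT match:
  107.135.116.44/30 (107.135.116.44 - 107.135.116.47) does not contain 107.135.116.42
  106.135.116.40/29 (106.135.116.40 - 106.135.116.47) does not contain 107.135.116.42
  107.135.116.32/29 (107.135.116.32 - 107.135.116.39) does not contain 107.135.116.42
  107.135.100.0/23 (107.135.100.0 - 107.135.101.255) does not contain 107.135.116.42
  107.135.112.0/22 (107.135.112.0 - 107.135.115.255) does not contain 107.135.116.42
  107.135.120.0/21 (107.135.120.0 - 107.135.127.255) does not contain 107.135.116.42
  123.135.64.0/18 (123.135.64.0 - 123.135.127.255) does not contain 107.135.116.42
  107.134.0.0/17 (107.134.0.0 - 107.134.127.255) does not contain 107.135.116.42
Longest matching prefix is /16 -> interface Tunnel1.

Tunnel1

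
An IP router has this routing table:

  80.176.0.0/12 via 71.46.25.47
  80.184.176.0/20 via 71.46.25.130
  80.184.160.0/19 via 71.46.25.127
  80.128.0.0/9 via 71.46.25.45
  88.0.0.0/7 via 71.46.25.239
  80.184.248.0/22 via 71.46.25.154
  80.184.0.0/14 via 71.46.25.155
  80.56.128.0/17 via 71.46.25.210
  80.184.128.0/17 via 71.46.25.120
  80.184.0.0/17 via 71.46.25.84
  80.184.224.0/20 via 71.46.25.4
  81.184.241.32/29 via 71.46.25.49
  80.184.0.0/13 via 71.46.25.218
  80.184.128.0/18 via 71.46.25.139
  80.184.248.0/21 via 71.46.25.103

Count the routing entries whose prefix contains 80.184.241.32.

Prefixes containing 80.184.241.32:
  80.128.0.0/9 (80.128.0.0 - 80.255.255.255)
  80.176.0.0/12 (80.176.0.0 - 80.191.255.255)
  80.184.0.0/13 (80.184.0.0 - 80.191.255.255)
  80.184.0.0/14 (80.184.0.0 - 80.187.255.255)
  80.184.128.0/17 (80.184.128.0 - 80.184.255.255)
Total matching entries: 5.

5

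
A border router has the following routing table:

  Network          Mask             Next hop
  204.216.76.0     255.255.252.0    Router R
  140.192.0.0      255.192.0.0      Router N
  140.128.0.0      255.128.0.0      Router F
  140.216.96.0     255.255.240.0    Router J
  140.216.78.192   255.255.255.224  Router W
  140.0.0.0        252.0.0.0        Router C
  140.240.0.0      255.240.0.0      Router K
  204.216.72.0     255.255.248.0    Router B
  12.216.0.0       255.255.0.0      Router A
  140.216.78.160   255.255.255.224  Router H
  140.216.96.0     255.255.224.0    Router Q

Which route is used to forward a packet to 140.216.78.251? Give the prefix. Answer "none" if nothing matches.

140.192.0.0/10

Entries matching 140.216.78.251:
  140.0.0.0/6 (140.0.0.0 - 143.255.255.255)
  140.128.0.0/9 (140.128.0.0 - 140.255.255.255)
  140.192.0.0/10 (140.192.0.0 - 140.255.255.255)
Most specific is 140.192.0.0/10.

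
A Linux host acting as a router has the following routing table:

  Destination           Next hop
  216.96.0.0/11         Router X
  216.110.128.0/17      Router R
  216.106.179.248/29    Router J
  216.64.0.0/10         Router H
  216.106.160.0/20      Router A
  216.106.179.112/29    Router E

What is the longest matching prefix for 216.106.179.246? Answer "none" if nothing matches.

Entries matching 216.106.179.246:
  216.64.0.0/10 (216.64.0.0 - 216.127.255.255)
  216.96.0.0/11 (216.96.0.0 - 216.127.255.255)
Most specific is 216.96.0.0/11.

216.96.0.0/11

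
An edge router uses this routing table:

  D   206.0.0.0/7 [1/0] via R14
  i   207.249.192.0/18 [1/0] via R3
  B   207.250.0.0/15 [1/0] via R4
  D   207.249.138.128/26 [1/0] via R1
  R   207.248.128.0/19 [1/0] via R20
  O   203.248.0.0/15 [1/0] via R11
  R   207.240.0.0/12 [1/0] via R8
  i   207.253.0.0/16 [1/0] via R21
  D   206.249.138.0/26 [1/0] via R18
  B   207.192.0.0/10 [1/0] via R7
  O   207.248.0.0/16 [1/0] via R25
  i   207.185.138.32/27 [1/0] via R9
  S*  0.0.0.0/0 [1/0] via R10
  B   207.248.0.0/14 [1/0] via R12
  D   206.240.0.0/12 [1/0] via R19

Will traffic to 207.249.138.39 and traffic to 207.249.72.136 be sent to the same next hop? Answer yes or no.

207.249.138.39: longest match 207.248.0.0/14 -> R12
207.249.72.136: longest match 207.248.0.0/14 -> R12

yes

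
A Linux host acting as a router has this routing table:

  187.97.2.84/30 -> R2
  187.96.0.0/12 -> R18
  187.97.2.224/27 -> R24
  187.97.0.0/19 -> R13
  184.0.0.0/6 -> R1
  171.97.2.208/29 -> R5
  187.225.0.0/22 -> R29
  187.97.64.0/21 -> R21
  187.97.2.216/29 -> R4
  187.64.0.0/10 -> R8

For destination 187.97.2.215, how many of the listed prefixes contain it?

4

Prefixes containing 187.97.2.215:
  184.0.0.0/6 (184.0.0.0 - 187.255.255.255)
  187.64.0.0/10 (187.64.0.0 - 187.127.255.255)
  187.96.0.0/12 (187.96.0.0 - 187.111.255.255)
  187.97.0.0/19 (187.97.0.0 - 187.97.31.255)
Total matching entries: 4.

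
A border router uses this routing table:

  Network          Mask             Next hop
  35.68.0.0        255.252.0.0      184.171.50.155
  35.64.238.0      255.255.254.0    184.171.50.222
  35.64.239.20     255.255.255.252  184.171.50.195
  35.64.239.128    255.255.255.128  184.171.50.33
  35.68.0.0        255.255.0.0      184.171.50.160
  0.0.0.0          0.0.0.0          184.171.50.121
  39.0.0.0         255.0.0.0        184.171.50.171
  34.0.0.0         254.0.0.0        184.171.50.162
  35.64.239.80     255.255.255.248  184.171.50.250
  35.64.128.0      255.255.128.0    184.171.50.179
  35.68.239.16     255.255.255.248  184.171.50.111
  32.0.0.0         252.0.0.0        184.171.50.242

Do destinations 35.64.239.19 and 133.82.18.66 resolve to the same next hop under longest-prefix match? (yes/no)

35.64.239.19: longest match 35.64.238.0/23 -> 184.171.50.222
133.82.18.66: longest match 0.0.0.0/0 -> 184.171.50.121

no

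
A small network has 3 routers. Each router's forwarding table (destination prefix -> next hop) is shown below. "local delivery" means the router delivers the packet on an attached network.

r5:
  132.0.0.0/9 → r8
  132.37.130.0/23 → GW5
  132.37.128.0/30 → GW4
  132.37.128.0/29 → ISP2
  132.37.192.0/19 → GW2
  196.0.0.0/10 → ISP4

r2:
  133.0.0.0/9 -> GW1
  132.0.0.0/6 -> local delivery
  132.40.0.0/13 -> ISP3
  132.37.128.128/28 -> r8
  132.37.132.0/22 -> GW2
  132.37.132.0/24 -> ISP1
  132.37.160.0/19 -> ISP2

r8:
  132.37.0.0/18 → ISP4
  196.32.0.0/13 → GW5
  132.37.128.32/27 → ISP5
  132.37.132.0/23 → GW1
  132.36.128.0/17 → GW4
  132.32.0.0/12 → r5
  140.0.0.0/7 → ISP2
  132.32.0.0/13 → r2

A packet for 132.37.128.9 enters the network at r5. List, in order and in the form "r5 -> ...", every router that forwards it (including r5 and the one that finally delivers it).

r5 -> r8 -> r2

At r5: longest match for 132.37.128.9 is 132.0.0.0/9 -> r8
At r8: longest match for 132.37.128.9 is 132.32.0.0/13 -> r2
At r2: longest match for 132.37.128.9 is 132.0.0.0/6 -> local delivery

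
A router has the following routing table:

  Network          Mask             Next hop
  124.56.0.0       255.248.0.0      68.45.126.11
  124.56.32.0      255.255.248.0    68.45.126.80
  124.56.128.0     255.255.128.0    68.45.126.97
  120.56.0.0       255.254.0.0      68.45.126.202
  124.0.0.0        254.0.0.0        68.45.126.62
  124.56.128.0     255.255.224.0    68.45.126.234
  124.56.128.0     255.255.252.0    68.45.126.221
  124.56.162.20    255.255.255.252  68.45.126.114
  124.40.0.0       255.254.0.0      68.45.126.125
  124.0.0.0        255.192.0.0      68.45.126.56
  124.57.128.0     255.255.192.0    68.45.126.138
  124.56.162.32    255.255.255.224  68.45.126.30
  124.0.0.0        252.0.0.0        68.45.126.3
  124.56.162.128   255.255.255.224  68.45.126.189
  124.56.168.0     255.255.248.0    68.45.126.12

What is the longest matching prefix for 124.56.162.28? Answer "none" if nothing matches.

124.56.128.0/17

Entries matching 124.56.162.28:
  124.0.0.0/6 (124.0.0.0 - 127.255.255.255)
  124.0.0.0/7 (124.0.0.0 - 125.255.255.255)
  124.0.0.0/10 (124.0.0.0 - 124.63.255.255)
  124.56.0.0/13 (124.56.0.0 - 124.63.255.255)
  124.56.128.0/17 (124.56.128.0 - 124.56.255.255)
Most specific is 124.56.128.0/17.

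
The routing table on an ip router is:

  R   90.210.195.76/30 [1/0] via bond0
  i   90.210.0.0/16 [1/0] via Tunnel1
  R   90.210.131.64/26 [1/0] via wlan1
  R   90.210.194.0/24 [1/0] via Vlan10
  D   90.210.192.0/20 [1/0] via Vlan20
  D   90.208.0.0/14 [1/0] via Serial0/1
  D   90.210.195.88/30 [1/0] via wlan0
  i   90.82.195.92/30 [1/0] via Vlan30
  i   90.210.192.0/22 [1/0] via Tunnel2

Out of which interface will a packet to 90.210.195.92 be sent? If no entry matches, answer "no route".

Routes whose prefix contains 90.210.195.92:
  90.208.0.0/14 (90.208.0.0 - 90.211.255.255) -> Serial0/1
  90.210.0.0/16 (90.210.0.0 - 90.210.255.255) -> Tunnel1
  90.210.192.0/20 (90.210.192.0 - 90.210.207.255) -> Vlan20
  90.210.192.0/22 (90.210.192.0 - 90.210.195.255) -> Tunnel2
More-specific entries that do NOT match:
  90.210.195.76/30 (90.210.195.76 - 90.210.195.79) does not contain 90.210.195.92
  90.210.195.88/30 (90.210.195.88 - 90.210.195.91) does not contain 90.210.195.92
  90.82.195.92/30 (90.82.195.92 - 90.82.195.95) does not contain 90.210.195.92
  90.210.131.64/26 (90.210.131.64 - 90.210.131.127) does not contain 90.210.195.92
  90.210.194.0/24 (90.210.194.0 - 90.210.194.255) does not contain 90.210.195.92
Longest matching prefix is /22 -> interface Tunnel2.

Tunnel2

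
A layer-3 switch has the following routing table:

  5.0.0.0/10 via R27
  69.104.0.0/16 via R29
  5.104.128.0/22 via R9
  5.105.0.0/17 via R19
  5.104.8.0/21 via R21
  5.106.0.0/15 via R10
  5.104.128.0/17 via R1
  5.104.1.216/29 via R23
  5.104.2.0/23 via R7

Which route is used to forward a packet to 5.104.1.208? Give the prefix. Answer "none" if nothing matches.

5.104.1.208 is outside every listed prefix and there is no default route.

none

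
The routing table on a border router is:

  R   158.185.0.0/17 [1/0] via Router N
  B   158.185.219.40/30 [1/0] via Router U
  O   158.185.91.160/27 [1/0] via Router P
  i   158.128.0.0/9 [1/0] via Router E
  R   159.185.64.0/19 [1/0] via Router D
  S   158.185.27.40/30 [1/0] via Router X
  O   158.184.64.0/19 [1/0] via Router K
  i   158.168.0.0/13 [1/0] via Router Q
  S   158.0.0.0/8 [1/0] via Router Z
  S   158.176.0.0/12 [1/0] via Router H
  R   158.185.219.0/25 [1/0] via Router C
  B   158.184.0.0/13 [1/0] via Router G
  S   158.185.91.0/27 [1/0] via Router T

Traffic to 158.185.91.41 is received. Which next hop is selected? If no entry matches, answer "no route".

Routes whose prefix contains 158.185.91.41:
  158.0.0.0/8 (158.0.0.0 - 158.255.255.255) -> Router Z
  158.128.0.0/9 (158.128.0.0 - 158.255.255.255) -> Router E
  158.176.0.0/12 (158.176.0.0 - 158.191.255.255) -> Router H
  158.184.0.0/13 (158.184.0.0 - 158.191.255.255) -> Router G
  158.185.0.0/17 (158.185.0.0 - 158.185.127.255) -> Router N
More-specific entries that do NOT match:
  158.185.219.40/30 (158.185.219.40 - 158.185.219.43) does not contain 158.185.91.41
  158.185.27.40/30 (158.185.27.40 - 158.185.27.43) does not contain 158.185.91.41
  158.185.91.160/27 (158.185.91.160 - 158.185.91.191) does not contain 158.185.91.41
  158.185.91.0/27 (158.185.91.0 - 158.185.91.31) does not contain 158.185.91.41
  158.185.219.0/25 (158.185.219.0 - 158.185.219.127) does not contain 158.185.91.41
  159.185.64.0/19 (159.185.64.0 - 159.185.95.255) does not contain 158.185.91.41
  158.184.64.0/19 (158.184.64.0 - 158.184.95.255) does not contain 158.185.91.41
Longest matching prefix is /17 -> next hop Router N.

Router N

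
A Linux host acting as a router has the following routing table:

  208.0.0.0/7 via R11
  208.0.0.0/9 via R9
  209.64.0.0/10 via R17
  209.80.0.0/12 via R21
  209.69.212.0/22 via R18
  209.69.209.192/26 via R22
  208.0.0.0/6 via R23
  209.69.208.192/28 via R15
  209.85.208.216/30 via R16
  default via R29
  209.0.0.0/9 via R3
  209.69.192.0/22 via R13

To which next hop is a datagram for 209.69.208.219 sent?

R17

Routes whose prefix contains 209.69.208.219:
  0.0.0.0/0 (default, matches everything) -> R29
  208.0.0.0/6 (208.0.0.0 - 211.255.255.255) -> R23
  208.0.0.0/7 (208.0.0.0 - 209.255.255.255) -> R11
  209.0.0.0/9 (209.0.0.0 - 209.127.255.255) -> R3
  209.64.0.0/10 (209.64.0.0 - 209.127.255.255) -> R17
More-specific entries that do NOT match:
  209.85.208.216/30 (209.85.208.216 - 209.85.208.219) does not contain 209.69.208.219
  209.69.208.192/28 (209.69.208.192 - 209.69.208.207) does not contain 209.69.208.219
  209.69.209.192/26 (209.69.209.192 - 209.69.209.255) does not contain 209.69.208.219
  209.69.212.0/22 (209.69.212.0 - 209.69.215.255) does not contain 209.69.208.219
  209.69.192.0/22 (209.69.192.0 - 209.69.195.255) does not contain 209.69.208.219
  209.80.0.0/12 (209.80.0.0 - 209.95.255.255) does not contain 209.69.208.219
Longest matching prefix is /10 -> next hop R17.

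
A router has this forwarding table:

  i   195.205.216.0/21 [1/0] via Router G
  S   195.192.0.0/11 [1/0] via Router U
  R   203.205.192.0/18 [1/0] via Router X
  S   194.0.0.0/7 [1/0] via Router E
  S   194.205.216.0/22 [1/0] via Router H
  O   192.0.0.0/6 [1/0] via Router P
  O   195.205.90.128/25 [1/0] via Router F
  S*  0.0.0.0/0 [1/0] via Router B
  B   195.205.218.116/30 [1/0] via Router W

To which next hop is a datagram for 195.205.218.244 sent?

Router G

Routes whose prefix contains 195.205.218.244:
  0.0.0.0/0 (default, matches everything) -> Router B
  192.0.0.0/6 (192.0.0.0 - 195.255.255.255) -> Router P
  194.0.0.0/7 (194.0.0.0 - 195.255.255.255) -> Router E
  195.192.0.0/11 (195.192.0.0 - 195.223.255.255) -> Router U
  195.205.216.0/21 (195.205.216.0 - 195.205.223.255) -> Router G
More-specific entries that do NOT match:
  195.205.218.116/30 (195.205.218.116 - 195.205.218.119) does not contain 195.205.218.244
  195.205.90.128/25 (195.205.90.128 - 195.205.90.255) does not contain 195.205.218.244
  194.205.216.0/22 (194.205.216.0 - 194.205.219.255) does not contain 195.205.218.244
Longest matching prefix is /21 -> next hop Router G.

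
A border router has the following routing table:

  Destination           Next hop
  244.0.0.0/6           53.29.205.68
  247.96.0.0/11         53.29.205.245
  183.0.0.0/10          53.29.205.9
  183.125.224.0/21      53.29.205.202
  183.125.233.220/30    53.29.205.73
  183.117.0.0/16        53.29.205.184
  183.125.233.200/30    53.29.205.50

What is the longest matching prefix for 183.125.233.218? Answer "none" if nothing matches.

183.125.233.218 is outside every listed prefix and there is no default route.

none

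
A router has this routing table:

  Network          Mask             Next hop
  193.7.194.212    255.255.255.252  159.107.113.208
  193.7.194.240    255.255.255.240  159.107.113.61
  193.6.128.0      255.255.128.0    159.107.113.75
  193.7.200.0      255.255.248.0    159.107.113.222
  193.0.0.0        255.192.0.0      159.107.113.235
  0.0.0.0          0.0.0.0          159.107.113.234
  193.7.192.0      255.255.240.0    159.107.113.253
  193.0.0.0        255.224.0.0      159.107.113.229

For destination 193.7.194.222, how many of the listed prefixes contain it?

Prefixes containing 193.7.194.222:
  0.0.0.0/0 (default, matches everything)
  193.0.0.0/10 (193.0.0.0 - 193.63.255.255)
  193.0.0.0/11 (193.0.0.0 - 193.31.255.255)
  193.7.192.0/20 (193.7.192.0 - 193.7.207.255)
Total matching entries: 4.

4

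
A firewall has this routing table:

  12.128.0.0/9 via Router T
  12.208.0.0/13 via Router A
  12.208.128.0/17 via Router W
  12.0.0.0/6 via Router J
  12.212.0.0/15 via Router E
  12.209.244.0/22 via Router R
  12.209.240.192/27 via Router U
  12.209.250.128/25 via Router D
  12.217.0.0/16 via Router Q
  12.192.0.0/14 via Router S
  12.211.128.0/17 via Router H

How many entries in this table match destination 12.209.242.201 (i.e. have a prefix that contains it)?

Prefixes containing 12.209.242.201:
  12.0.0.0/6 (12.0.0.0 - 15.255.255.255)
  12.128.0.0/9 (12.128.0.0 - 12.255.255.255)
  12.208.0.0/13 (12.208.0.0 - 12.215.255.255)
Total matching entries: 3.

3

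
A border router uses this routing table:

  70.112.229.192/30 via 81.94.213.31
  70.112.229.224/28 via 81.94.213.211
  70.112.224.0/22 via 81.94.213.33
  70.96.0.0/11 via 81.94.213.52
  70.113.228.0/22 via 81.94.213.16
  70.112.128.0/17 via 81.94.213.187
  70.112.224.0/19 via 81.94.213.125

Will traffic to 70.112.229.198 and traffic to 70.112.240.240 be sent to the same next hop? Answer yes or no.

70.112.229.198: longest match 70.112.224.0/19 -> 81.94.213.125
70.112.240.240: longest match 70.112.224.0/19 -> 81.94.213.125

yes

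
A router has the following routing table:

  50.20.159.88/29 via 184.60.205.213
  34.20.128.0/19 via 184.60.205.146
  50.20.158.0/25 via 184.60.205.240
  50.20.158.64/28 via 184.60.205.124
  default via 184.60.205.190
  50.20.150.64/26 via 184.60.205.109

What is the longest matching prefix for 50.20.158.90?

50.20.158.0/25

Entries matching 50.20.158.90:
  0.0.0.0/0 (default, matches everything)
  50.20.158.0/25 (50.20.158.0 - 50.20.158.127)
Most specific is 50.20.158.0/25.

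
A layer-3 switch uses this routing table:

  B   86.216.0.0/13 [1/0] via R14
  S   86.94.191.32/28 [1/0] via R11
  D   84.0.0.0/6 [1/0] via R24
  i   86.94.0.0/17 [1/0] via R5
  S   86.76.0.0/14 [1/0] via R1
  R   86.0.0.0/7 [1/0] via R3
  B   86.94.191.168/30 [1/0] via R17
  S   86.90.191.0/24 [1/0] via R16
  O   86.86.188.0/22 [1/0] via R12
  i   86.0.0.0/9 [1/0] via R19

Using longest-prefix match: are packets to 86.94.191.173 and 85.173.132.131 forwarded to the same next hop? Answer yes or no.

no

86.94.191.173: longest match 86.0.0.0/9 -> R19
85.173.132.131: longest match 84.0.0.0/6 -> R24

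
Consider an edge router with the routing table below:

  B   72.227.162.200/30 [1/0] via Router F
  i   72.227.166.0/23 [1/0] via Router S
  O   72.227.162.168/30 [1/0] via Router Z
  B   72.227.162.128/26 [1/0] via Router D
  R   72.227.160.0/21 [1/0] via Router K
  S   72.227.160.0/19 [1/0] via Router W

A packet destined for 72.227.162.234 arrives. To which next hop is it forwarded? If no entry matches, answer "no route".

Router K

Routes whose prefix contains 72.227.162.234:
  72.227.160.0/19 (72.227.160.0 - 72.227.191.255) -> Router W
  72.227.160.0/21 (72.227.160.0 - 72.227.167.255) -> Router K
More-specific entries that do NOT match:
  72.227.162.200/30 (72.227.162.200 - 72.227.162.203) does not contain 72.227.162.234
  72.227.162.168/30 (72.227.162.168 - 72.227.162.171) does not contain 72.227.162.234
  72.227.162.128/26 (72.227.162.128 - 72.227.162.191) does not contain 72.227.162.234
  72.227.166.0/23 (72.227.166.0 - 72.227.167.255) does not contain 72.227.162.234
Longest matching prefix is /21 -> next hop Router K.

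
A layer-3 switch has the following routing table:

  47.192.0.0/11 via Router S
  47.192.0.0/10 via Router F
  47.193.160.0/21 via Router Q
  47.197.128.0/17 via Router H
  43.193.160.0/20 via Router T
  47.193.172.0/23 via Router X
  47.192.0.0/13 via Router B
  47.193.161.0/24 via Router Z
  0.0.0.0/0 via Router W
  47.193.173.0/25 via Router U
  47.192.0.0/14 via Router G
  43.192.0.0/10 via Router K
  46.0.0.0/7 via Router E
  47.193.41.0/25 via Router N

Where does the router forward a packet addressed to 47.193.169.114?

Router G

Routes whose prefix contains 47.193.169.114:
  0.0.0.0/0 (default, matches everything) -> Router W
  46.0.0.0/7 (46.0.0.0 - 47.255.255.255) -> Router E
  47.192.0.0/10 (47.192.0.0 - 47.255.255.255) -> Router F
  47.192.0.0/11 (47.192.0.0 - 47.223.255.255) -> Router S
  47.192.0.0/13 (47.192.0.0 - 47.199.255.255) -> Router B
  47.192.0.0/14 (47.192.0.0 - 47.195.255.255) -> Router G
More-specific entries that do NOT match:
  47.193.173.0/25 (47.193.173.0 - 47.193.173.127) does not contain 47.193.169.114
  47.193.41.0/25 (47.193.41.0 - 47.193.41.127) does not contain 47.193.169.114
  47.193.161.0/24 (47.193.161.0 - 47.193.161.255) does not contain 47.193.169.114
  47.193.172.0/23 (47.193.172.0 - 47.193.173.255) does not contain 47.193.169.114
  47.193.160.0/21 (47.193.160.0 - 47.193.167.255) does not contain 47.193.169.114
  43.193.160.0/20 (43.193.160.0 - 43.193.175.255) does not contain 47.193.169.114
  47.197.128.0/17 (47.197.128.0 - 47.197.255.255) does not contain 47.193.169.114
Longest matching prefix is /14 -> next hop Router G.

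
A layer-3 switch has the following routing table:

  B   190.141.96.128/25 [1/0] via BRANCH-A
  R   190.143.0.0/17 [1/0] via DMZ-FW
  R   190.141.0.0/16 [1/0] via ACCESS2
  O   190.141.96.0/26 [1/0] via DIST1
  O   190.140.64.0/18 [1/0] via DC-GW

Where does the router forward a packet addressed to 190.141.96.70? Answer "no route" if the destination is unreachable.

Routes whose prefix contains 190.141.96.70:
  190.141.0.0/16 (190.141.0.0 - 190.141.255.255) -> ACCESS2
More-specific entries that do NOT match:
  190.141.96.0/26 (190.141.96.0 - 190.141.96.63) does not contain 190.141.96.70
  190.141.96.128/25 (190.141.96.128 - 190.141.96.255) does not contain 190.141.96.70
  190.140.64.0/18 (190.140.64.0 - 190.140.127.255) does not contain 190.141.96.70
  190.143.0.0/17 (190.143.0.0 - 190.143.127.255) does not contain 190.141.96.70
Longest matching prefix is /16 -> next hop ACCESS2.

ACCESS2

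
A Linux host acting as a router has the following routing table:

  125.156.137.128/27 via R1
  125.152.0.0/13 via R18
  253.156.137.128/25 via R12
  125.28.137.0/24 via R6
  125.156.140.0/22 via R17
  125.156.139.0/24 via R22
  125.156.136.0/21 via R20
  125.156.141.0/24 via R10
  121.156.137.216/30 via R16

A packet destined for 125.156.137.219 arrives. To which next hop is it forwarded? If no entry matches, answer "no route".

R20

Routes whose prefix contains 125.156.137.219:
  125.152.0.0/13 (125.152.0.0 - 125.159.255.255) -> R18
  125.156.136.0/21 (125.156.136.0 - 125.156.143.255) -> R20
More-specific entries that do NOT match:
  121.156.137.216/30 (121.156.137.216 - 121.156.137.219) does not contain 125.156.137.219
  125.156.137.128/27 (125.156.137.128 - 125.156.137.159) does not contain 125.156.137.219
  253.156.137.128/25 (253.156.137.128 - 253.156.137.255) does not contain 125.156.137.219
  125.28.137.0/24 (125.28.137.0 - 125.28.137.255) does not contain 125.156.137.219
  125.156.139.0/24 (125.156.139.0 - 125.156.139.255) does not contain 125.156.137.219
  125.156.141.0/24 (125.156.141.0 - 125.156.141.255) does not contain 125.156.137.219
  125.156.140.0/22 (125.156.140.0 - 125.156.143.255) does not contain 125.156.137.219
Longest matching prefix is /21 -> next hop R20.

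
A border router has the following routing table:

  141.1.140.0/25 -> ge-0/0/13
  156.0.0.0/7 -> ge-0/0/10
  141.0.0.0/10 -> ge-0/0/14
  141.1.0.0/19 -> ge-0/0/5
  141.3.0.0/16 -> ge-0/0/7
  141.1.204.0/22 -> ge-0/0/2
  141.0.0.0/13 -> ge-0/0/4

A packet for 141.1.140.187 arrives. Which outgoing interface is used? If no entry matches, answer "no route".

Routes whose prefix contains 141.1.140.187:
  141.0.0.0/10 (141.0.0.0 - 141.63.255.255) -> ge-0/0/14
  141.0.0.0/13 (141.0.0.0 - 141.7.255.255) -> ge-0/0/4
More-specific entries that do NOT match:
  141.1.140.0/25 (141.1.140.0 - 141.1.140.127) does not contain 141.1.140.187
  141.1.204.0/22 (141.1.204.0 - 141.1.207.255) does not contain 141.1.140.187
  141.1.0.0/19 (141.1.0.0 - 141.1.31.255) does not contain 141.1.140.187
  141.3.0.0/16 (141.3.0.0 - 141.3.255.255) does not contain 141.1.140.187
Longest matching prefix is /13 -> interface ge-0/0/4.

ge-0/0/4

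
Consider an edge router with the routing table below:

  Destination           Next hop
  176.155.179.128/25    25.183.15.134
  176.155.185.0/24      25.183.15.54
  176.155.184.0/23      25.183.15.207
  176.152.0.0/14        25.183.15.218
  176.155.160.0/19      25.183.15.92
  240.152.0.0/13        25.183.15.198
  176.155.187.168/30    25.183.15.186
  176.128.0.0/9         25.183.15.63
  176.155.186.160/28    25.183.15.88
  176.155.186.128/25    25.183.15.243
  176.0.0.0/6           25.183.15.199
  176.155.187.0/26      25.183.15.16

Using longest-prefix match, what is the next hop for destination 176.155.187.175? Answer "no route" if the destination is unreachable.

25.183.15.92

Routes whose prefix contains 176.155.187.175:
  176.0.0.0/6 (176.0.0.0 - 179.255.255.255) -> 25.183.15.199
  176.128.0.0/9 (176.128.0.0 - 176.255.255.255) -> 25.183.15.63
  176.152.0.0/14 (176.152.0.0 - 176.155.255.255) -> 25.183.15.218
  176.155.160.0/19 (176.155.160.0 - 176.155.191.255) -> 25.183.15.92
More-specific entries that do NOT match:
  176.155.187.168/30 (176.155.187.168 - 176.155.187.171) does not contain 176.155.187.175
  176.155.186.160/28 (176.155.186.160 - 176.155.186.175) does not contain 176.155.187.175
  176.155.187.0/26 (176.155.187.0 - 176.155.187.63) does not contain 176.155.187.175
  176.155.179.128/25 (176.155.179.128 - 176.155.179.255) does not contain 176.155.187.175
  176.155.186.128/25 (176.155.186.128 - 176.155.186.255) does not contain 176.155.187.175
  176.155.185.0/24 (176.155.185.0 - 176.155.185.255) does not contain 176.155.187.175
  176.155.184.0/23 (176.155.184.0 - 176.155.185.255) does not contain 176.155.187.175
Longest matching prefix is /19 -> next hop 25.183.15.92.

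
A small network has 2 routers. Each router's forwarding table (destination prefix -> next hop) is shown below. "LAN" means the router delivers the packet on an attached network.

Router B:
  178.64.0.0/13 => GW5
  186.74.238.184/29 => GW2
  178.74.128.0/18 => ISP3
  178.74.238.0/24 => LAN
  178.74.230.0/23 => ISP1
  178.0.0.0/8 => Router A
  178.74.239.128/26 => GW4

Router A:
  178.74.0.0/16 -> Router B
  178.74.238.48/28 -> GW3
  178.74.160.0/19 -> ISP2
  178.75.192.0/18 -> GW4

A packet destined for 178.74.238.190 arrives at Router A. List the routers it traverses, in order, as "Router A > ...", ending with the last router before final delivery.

At Router A: longest match for 178.74.238.190 is 178.74.0.0/16 -> Router B
At Router B: longest match for 178.74.238.190 is 178.74.238.0/24 -> LAN

Router A > Router B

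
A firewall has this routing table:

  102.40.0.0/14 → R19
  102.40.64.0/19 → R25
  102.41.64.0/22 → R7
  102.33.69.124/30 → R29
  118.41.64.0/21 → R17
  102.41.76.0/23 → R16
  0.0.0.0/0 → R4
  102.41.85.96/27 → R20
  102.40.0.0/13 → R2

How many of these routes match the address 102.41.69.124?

3

Prefixes containing 102.41.69.124:
  0.0.0.0/0 (default, matches everything)
  102.40.0.0/13 (102.40.0.0 - 102.47.255.255)
  102.40.0.0/14 (102.40.0.0 - 102.43.255.255)
Total matching entries: 3.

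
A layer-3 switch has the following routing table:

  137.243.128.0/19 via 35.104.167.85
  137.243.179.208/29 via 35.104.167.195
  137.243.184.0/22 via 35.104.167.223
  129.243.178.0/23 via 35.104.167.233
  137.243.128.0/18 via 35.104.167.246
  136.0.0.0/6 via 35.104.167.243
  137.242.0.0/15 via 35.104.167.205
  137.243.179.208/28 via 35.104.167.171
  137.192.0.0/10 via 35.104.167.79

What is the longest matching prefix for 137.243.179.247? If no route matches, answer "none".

Entries matching 137.243.179.247:
  136.0.0.0/6 (136.0.0.0 - 139.255.255.255)
  137.192.0.0/10 (137.192.0.0 - 137.255.255.255)
  137.242.0.0/15 (137.242.0.0 - 137.243.255.255)
  137.243.128.0/18 (137.243.128.0 - 137.243.191.255)
Most specific is 137.243.128.0/18.

137.243.128.0/18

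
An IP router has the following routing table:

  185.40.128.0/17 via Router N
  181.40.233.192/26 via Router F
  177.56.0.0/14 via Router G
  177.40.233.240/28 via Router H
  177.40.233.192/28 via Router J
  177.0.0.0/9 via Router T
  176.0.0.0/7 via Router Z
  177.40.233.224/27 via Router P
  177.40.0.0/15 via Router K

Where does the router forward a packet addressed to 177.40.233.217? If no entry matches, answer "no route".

Routes whose prefix contains 177.40.233.217:
  176.0.0.0/7 (176.0.0.0 - 177.255.255.255) -> Router Z
  177.0.0.0/9 (177.0.0.0 - 177.127.255.255) -> Router T
  177.40.0.0/15 (177.40.0.0 - 177.41.255.255) -> Router K
More-specific entries that do NOT match:
  177.40.233.240/28 (177.40.233.240 - 177.40.233.255) does not contain 177.40.233.217
  177.40.233.192/28 (177.40.233.192 - 177.40.233.207) does not contain 177.40.233.217
  177.40.233.224/27 (177.40.233.224 - 177.40.233.255) does not contain 177.40.233.217
  181.40.233.192/26 (181.40.233.192 - 181.40.233.255) does not contain 177.40.233.217
  185.40.128.0/17 (185.40.128.0 - 185.40.255.255) does not contain 177.40.233.217
Longest matching prefix is /15 -> next hop Router K.

Router K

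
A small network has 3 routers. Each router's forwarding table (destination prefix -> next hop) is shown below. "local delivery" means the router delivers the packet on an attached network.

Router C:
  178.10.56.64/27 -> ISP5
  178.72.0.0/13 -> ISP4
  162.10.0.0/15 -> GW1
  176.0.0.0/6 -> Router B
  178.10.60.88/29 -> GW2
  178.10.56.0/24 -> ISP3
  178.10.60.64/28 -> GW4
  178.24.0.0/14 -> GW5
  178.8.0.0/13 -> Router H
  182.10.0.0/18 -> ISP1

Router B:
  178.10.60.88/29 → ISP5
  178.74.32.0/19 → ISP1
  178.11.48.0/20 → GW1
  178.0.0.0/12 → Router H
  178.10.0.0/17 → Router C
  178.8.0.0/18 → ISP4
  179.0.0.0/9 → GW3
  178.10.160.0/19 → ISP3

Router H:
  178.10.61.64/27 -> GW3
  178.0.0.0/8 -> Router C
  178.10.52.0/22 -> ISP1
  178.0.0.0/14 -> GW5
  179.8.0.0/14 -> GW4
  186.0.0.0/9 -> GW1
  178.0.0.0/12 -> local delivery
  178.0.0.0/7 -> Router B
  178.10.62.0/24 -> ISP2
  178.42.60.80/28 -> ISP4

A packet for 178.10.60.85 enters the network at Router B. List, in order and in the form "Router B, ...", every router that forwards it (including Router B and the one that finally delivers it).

At Router B: longest match for 178.10.60.85 is 178.10.0.0/17 -> Router C
At Router C: longest match for 178.10.60.85 is 178.8.0.0/13 -> Router H
At Router H: longest match for 178.10.60.85 is 178.0.0.0/12 -> local delivery

Router B, Router C, Router H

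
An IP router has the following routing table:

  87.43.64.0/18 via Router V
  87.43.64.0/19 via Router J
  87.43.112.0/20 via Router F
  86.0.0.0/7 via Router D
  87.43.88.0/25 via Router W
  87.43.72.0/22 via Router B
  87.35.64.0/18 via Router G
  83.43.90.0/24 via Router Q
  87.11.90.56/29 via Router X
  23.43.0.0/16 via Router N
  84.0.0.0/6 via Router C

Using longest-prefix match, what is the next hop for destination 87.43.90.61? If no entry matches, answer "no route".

Router J

Routes whose prefix contains 87.43.90.61:
  84.0.0.0/6 (84.0.0.0 - 87.255.255.255) -> Router C
  86.0.0.0/7 (86.0.0.0 - 87.255.255.255) -> Router D
  87.43.64.0/18 (87.43.64.0 - 87.43.127.255) -> Router V
  87.43.64.0/19 (87.43.64.0 - 87.43.95.255) -> Router J
More-specific entries that do NOT match:
  87.11.90.56/29 (87.11.90.56 - 87.11.90.63) does not contain 87.43.90.61
  87.43.88.0/25 (87.43.88.0 - 87.43.88.127) does not contain 87.43.90.61
  83.43.90.0/24 (83.43.90.0 - 83.43.90.255) does not contain 87.43.90.61
  87.43.72.0/22 (87.43.72.0 - 87.43.75.255) does not contain 87.43.90.61
  87.43.112.0/20 (87.43.112.0 - 87.43.127.255) does not contain 87.43.90.61
Longest matching prefix is /19 -> next hop Router J.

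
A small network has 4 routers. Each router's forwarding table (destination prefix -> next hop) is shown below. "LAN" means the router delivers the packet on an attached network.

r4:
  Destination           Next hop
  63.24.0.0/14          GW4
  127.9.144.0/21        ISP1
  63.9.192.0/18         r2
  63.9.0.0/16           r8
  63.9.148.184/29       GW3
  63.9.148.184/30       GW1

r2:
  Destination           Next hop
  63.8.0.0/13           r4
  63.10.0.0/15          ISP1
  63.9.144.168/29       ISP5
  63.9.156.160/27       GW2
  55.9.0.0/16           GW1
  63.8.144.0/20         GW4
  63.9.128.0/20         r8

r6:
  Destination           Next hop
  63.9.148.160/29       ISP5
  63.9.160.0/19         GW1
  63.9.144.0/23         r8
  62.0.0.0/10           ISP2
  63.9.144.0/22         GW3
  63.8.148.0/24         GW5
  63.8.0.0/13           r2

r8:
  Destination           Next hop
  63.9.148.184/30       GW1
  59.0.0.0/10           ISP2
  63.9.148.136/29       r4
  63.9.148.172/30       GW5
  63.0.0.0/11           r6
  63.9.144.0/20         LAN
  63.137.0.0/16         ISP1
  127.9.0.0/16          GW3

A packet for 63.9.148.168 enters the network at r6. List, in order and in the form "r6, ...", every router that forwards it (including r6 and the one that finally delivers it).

At r6: longest match for 63.9.148.168 is 63.8.0.0/13 -> r2
At r2: longest match for 63.9.148.168 is 63.8.0.0/13 -> r4
At r4: longest match for 63.9.148.168 is 63.9.0.0/16 -> r8
At r8: longest match for 63.9.148.168 is 63.9.144.0/20 -> LAN

r6, r2, r4, r8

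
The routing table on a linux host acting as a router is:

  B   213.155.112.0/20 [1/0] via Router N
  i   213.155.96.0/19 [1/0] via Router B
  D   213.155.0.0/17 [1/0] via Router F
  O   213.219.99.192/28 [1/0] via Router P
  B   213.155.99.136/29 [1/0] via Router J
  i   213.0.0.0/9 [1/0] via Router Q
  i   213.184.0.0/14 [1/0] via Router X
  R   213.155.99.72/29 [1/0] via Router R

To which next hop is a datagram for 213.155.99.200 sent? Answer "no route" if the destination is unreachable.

Router B

Routes whose prefix contains 213.155.99.200:
  213.155.0.0/17 (213.155.0.0 - 213.155.127.255) -> Router F
  213.155.96.0/19 (213.155.96.0 - 213.155.127.255) -> Router B
More-specific entries that do NOT match:
  213.155.99.136/29 (213.155.99.136 - 213.155.99.143) does not contain 213.155.99.200
  213.155.99.72/29 (213.155.99.72 - 213.155.99.79) does not contain 213.155.99.200
  213.219.99.192/28 (213.219.99.192 - 213.219.99.207) does not contain 213.155.99.200
  213.155.112.0/20 (213.155.112.0 - 213.155.127.255) does not contain 213.155.99.200
Longest matching prefix is /19 -> next hop Router B.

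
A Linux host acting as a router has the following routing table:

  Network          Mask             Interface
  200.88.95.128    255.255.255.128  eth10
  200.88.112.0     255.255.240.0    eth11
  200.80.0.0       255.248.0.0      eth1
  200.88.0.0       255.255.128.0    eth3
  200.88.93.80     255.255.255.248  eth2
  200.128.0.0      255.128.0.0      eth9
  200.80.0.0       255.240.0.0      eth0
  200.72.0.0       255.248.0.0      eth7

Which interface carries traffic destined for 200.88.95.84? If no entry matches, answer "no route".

eth3

Routes whose prefix contains 200.88.95.84:
  200.80.0.0/12 (200.80.0.0 - 200.95.255.255) -> eth0
  200.88.0.0/17 (200.88.0.0 - 200.88.127.255) -> eth3
More-specific entries that do NOT match:
  200.88.93.80/29 (200.88.93.80 - 200.88.93.87) does not contain 200.88.95.84
  200.88.95.128/25 (200.88.95.128 - 200.88.95.255) does not contain 200.88.95.84
  200.88.112.0/20 (200.88.112.0 - 200.88.127.255) does not contain 200.88.95.84
Longest matching prefix is /17 -> interface eth3.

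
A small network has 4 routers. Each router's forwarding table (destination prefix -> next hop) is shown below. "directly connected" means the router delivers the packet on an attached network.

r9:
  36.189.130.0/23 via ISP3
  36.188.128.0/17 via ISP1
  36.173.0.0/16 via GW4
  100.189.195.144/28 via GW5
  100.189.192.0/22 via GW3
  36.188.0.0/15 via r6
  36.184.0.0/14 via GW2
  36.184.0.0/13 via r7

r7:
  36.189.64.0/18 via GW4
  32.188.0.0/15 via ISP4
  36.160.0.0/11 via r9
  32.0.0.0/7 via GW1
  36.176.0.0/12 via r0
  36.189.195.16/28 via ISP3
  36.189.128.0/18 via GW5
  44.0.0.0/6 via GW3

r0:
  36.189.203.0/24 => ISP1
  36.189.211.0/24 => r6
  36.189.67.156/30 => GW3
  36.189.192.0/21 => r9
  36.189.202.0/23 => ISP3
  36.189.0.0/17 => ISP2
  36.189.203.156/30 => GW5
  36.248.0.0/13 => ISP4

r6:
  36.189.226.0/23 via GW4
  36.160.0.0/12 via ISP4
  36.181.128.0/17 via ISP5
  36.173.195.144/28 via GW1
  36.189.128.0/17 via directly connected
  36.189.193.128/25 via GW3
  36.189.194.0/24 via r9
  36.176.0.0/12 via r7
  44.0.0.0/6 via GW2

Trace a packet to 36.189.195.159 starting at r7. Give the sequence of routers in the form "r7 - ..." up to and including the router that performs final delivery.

r7 - r0 - r9 - r6

At r7: longest match for 36.189.195.159 is 36.176.0.0/12 -> r0
At r0: longest match for 36.189.195.159 is 36.189.192.0/21 -> r9
At r9: longest match for 36.189.195.159 is 36.188.0.0/15 -> r6
At r6: longest match for 36.189.195.159 is 36.189.128.0/17 -> directly connected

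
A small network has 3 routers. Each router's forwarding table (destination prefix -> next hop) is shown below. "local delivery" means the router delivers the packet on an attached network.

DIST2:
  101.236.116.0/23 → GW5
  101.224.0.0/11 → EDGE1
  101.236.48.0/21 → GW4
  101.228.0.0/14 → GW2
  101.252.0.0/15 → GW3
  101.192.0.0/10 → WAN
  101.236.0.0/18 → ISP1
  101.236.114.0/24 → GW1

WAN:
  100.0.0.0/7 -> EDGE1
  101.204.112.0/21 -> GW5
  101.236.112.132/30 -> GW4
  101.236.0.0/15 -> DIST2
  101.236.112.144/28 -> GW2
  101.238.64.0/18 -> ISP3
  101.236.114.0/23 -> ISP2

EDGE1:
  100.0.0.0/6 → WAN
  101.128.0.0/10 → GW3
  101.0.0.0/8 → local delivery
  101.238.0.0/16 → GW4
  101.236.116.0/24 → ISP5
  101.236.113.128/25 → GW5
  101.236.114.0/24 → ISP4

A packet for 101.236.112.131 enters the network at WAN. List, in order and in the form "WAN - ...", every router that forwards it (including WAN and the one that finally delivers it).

At WAN: longest match for 101.236.112.131 is 101.236.0.0/15 -> DIST2
At DIST2: longest match for 101.236.112.131 is 101.224.0.0/11 -> EDGE1
At EDGE1: longest match for 101.236.112.131 is 101.0.0.0/8 -> local delivery

WAN - DIST2 - EDGE1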